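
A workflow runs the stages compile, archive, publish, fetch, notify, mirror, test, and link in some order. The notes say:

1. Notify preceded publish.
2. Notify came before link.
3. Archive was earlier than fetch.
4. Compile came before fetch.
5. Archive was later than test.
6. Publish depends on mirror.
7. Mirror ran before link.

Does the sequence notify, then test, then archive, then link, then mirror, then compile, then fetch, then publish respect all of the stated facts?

The constraints require mirror before link, but in the proposed sequence link appears ahead of mirror. That one violation is enough.

no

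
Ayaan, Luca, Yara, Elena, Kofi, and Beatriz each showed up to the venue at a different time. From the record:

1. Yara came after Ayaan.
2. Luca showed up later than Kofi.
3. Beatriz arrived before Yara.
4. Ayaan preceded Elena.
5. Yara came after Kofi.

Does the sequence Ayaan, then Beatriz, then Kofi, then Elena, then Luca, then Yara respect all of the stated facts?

Check each stated constraint against the proposed order — e.g. Beatriz is ahead of Yara; Ayaan is ahead of Yara. Every pair is in the required order; nothing is violated.

yes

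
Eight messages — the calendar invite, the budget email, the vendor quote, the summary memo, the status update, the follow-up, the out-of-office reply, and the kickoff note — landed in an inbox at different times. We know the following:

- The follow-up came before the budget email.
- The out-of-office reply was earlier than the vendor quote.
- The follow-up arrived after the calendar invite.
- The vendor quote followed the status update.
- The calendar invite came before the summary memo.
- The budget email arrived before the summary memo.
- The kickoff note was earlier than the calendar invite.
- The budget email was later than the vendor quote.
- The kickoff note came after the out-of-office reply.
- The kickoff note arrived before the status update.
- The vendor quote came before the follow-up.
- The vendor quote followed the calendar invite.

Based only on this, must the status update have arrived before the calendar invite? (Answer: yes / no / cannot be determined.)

cannot be determined

No chain of stated constraints runs from the status update to the calendar invite, and none runs from the calendar invite to the status update either.
So the relative order of the status update and the calendar invite is not fixed by the given facts.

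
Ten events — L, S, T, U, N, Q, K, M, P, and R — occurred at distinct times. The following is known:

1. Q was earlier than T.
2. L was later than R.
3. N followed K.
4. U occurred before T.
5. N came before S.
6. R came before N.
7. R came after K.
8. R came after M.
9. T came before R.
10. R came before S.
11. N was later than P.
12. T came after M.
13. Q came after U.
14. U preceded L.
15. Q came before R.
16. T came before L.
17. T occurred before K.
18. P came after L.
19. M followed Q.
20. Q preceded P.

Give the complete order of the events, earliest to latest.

The constraints fix every adjacent pair, so only one ordering works:
U → Q → M → T → K → R → L → P → N → S.

U, Q, M, T, K, R, L, P, N, S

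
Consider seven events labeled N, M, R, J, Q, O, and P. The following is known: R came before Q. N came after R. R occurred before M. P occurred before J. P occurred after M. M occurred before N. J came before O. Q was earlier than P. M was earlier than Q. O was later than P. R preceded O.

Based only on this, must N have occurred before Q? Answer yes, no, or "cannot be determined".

No chain of stated constraints runs from N to Q, and none runs from Q to N either.
So the relative order of N and Q is not fixed by the given facts.

cannot be determined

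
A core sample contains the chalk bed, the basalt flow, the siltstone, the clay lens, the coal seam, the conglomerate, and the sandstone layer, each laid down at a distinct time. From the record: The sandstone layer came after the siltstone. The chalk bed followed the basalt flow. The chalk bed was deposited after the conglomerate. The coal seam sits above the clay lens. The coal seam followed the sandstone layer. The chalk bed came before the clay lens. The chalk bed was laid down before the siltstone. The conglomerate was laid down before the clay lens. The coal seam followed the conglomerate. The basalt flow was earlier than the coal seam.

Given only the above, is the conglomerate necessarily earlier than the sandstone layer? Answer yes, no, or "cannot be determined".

Chain the constraints: the conglomerate → the chalk bed → the siltstone → the sandstone layer. Each link is directly stated, so the conglomerate comes before the sandstone layer.

yes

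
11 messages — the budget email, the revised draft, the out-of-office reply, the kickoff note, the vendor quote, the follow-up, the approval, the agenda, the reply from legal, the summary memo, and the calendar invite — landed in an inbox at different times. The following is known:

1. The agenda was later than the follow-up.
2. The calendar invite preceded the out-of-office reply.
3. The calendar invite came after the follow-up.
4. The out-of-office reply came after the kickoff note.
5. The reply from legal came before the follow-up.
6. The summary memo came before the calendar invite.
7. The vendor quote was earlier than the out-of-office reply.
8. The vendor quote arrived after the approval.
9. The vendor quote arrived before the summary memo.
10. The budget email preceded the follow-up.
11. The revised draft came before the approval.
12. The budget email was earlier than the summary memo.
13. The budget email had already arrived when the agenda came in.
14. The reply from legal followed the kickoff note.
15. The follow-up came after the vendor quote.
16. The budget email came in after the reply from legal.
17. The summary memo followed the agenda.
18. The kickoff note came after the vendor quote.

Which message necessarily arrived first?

The revised draft has a chain of constraints placing it before every other message, so the revised draft must be first.

the revised draft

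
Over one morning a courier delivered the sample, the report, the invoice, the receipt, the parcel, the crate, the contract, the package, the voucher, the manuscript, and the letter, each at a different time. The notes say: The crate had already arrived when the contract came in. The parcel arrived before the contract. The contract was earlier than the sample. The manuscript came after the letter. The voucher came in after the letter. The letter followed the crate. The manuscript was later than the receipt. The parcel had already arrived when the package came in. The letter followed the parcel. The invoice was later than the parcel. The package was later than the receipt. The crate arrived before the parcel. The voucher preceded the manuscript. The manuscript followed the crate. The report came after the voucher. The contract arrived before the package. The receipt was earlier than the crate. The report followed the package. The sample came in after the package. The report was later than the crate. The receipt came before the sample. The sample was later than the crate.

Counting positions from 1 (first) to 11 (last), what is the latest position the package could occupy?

The package must come before the report and the sample — 2 items forced after it.
Everything else can be placed before the package in some valid order, so the package can sit as late as position 11 − 2 = 9.

9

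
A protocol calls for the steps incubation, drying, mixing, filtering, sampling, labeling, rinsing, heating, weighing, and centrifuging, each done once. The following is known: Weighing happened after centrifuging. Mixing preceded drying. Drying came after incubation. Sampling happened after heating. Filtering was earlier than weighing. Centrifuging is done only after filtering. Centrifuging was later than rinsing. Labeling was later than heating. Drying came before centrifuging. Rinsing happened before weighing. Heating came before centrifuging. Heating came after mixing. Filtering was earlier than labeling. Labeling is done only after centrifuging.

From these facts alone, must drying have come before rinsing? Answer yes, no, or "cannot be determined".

cannot be determined

No chain of stated constraints runs from drying to rinsing, and none runs from rinsing to drying either.
So the relative order of drying and rinsing is not fixed by the given facts.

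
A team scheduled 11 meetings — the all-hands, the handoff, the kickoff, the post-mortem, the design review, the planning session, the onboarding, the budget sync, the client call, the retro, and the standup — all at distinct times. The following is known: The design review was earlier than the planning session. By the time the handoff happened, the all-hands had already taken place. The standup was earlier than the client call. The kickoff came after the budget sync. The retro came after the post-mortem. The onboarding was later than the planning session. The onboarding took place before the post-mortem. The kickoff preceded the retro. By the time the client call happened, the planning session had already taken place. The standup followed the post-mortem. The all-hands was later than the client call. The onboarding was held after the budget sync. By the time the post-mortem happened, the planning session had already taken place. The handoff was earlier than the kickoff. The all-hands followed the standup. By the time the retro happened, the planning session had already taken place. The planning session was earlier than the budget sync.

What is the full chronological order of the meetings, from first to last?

the design review, the planning session, the budget sync, the onboarding, the post-mortem, the standup, the client call, the all-hands, the handoff, the kickoff, the retro

The constraints fix every adjacent pair, so only one ordering works:
the design review → the planning session → the budget sync → the onboarding → the post-mortem → the standup → the client call → the all-hands → the handoff → the kickoff → the retro.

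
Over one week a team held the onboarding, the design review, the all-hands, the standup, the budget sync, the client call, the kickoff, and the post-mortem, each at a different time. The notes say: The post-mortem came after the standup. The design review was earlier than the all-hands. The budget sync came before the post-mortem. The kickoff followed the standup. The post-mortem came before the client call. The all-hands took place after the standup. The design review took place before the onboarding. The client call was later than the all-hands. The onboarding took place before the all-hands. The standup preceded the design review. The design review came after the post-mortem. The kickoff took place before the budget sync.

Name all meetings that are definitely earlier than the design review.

the budget sync, the kickoff, the post-mortem, the standup

Directly stated before the design review: the post-mortem and the standup.
The budget sync reaches the design review via the budget sync → the post-mortem → the design review.
The kickoff reaches the design review via the kickoff → the budget sync → the post-mortem → the design review.
No chain forces the onboarding (or any of the others) ahead of the design review.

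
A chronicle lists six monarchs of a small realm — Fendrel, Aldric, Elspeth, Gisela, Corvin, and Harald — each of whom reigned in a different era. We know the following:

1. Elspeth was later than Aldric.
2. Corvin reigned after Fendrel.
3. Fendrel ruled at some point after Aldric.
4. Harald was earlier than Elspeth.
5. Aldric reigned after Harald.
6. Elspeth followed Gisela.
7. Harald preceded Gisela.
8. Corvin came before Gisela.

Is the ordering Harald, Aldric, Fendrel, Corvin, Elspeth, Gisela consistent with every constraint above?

no

The constraints require Gisela before Elspeth, but in the proposed sequence Elspeth appears ahead of Gisela. That one violation is enough.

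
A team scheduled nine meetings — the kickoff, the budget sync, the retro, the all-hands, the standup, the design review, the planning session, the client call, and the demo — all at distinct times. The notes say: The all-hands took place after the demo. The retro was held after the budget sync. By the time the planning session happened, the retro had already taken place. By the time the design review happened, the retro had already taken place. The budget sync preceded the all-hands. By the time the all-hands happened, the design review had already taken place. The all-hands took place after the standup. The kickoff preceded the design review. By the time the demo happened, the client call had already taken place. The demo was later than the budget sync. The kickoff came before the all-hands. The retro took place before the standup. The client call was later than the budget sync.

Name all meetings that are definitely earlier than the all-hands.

Directly stated before the all-hands: the budget sync, the demo, the design review, the kickoff, and the standup.
The client call reaches the all-hands via the client call → the demo → the all-hands.
The retro reaches the all-hands via the retro → the design review → the all-hands.

the budget sync, the client call, the demo, the design review, the kickoff, the retro, the standup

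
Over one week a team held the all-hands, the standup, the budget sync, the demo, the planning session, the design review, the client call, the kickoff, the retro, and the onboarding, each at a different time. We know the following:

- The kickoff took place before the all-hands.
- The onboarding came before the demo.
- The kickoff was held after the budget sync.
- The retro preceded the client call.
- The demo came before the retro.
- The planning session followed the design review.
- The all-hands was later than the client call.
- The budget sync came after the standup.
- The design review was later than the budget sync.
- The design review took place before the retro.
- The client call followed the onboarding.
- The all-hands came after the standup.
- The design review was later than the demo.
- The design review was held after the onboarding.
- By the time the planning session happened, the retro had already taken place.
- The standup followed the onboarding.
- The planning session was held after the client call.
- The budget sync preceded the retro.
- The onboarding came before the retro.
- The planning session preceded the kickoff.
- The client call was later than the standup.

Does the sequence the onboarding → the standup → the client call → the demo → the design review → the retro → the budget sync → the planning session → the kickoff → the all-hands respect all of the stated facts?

no

The constraints require the budget sync before the design review, but in the proposed sequence the design review appears ahead of the budget sync. That one violation is enough.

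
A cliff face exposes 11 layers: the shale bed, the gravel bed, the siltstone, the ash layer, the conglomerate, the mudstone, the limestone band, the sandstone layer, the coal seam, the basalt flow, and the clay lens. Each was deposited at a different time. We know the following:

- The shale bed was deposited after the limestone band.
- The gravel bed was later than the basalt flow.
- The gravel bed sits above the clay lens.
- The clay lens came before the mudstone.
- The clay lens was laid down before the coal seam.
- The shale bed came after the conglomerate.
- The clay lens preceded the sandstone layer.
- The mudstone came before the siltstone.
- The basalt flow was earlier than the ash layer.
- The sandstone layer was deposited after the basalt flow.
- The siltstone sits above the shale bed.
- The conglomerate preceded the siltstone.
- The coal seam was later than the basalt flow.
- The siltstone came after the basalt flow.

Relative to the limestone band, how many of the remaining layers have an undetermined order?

Forced after the limestone band: the shale bed and the siltstone.
That leaves the ash layer, the basalt flow, the clay lens, the coal seam, the conglomerate, the gravel bed, the mudstone, and the sandstone layer with no forced order relative to the limestone band — 8.

8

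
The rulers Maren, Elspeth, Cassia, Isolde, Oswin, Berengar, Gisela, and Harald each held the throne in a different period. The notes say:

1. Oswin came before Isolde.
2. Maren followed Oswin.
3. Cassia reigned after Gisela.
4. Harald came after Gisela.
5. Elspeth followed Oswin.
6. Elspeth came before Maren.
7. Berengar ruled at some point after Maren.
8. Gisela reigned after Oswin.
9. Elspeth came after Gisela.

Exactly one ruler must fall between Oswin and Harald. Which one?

Gisela

Tracing the constraints gives Oswin → Gisela → Harald, so Gisela sits after Oswin and before Harald.
No other ruler is forced both after Oswin and before Harald.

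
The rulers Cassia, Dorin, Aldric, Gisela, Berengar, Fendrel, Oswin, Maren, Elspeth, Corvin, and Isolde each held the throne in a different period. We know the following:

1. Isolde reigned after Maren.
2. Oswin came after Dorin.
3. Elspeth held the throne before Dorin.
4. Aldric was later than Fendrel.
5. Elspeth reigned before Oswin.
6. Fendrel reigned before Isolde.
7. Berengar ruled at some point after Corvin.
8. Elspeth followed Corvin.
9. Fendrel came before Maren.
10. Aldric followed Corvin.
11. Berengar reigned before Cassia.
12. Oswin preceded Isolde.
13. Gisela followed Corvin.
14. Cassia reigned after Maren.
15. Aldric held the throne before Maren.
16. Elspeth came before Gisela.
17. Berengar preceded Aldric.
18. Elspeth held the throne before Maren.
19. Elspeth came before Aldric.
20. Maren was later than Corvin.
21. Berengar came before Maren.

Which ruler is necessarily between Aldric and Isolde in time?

Maren

Tracing the constraints gives Aldric → Maren → Isolde, so Maren sits after Aldric and before Isolde.
No other ruler is forced both after Aldric and before Isolde.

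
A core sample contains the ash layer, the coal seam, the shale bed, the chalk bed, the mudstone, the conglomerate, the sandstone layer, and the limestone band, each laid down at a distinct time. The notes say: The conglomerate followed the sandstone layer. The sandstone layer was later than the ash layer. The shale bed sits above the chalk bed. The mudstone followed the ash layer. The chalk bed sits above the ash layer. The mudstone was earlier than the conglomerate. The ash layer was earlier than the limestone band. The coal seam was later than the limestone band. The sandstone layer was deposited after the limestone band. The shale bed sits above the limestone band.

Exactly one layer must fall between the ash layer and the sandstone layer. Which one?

the limestone band

Tracing the constraints gives the ash layer → the limestone band → the sandstone layer, so the limestone band sits after the ash layer and before the sandstone layer.
No other layer is forced both after the ash layer and before the sandstone layer.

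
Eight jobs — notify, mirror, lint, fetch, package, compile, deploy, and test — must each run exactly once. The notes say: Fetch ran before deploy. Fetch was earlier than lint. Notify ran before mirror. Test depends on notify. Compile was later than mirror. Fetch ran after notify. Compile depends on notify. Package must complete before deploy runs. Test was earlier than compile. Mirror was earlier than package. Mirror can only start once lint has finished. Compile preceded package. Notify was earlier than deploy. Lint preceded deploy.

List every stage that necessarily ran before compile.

fetch, lint, mirror, notify, test

Directly stated before compile: mirror, notify, and test.
Fetch reaches compile via fetch → lint → mirror → compile.
Lint reaches compile via lint → mirror → compile.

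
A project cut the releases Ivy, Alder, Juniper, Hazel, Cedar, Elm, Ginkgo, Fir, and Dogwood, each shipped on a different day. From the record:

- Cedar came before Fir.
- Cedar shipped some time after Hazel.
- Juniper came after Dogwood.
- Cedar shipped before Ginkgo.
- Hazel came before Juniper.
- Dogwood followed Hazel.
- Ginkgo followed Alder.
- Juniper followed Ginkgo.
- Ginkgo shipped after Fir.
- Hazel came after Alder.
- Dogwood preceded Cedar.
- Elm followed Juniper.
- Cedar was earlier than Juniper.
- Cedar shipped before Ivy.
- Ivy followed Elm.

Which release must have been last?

Ivy

Every other release has a chain of constraints placing it before Ivy, so Ivy is last.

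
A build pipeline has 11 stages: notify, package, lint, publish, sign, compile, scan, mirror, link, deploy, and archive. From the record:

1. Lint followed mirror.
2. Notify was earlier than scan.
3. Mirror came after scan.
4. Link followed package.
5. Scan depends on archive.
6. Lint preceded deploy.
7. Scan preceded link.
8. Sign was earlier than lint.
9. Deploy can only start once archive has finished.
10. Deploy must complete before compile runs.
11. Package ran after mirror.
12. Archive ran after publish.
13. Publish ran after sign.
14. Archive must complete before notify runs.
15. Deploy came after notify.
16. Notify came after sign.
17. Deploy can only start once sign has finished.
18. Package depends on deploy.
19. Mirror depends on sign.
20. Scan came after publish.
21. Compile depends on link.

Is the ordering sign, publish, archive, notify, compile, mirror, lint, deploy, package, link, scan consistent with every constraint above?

The constraints require link before compile, but in the proposed sequence compile appears ahead of link. That one violation is enough.

no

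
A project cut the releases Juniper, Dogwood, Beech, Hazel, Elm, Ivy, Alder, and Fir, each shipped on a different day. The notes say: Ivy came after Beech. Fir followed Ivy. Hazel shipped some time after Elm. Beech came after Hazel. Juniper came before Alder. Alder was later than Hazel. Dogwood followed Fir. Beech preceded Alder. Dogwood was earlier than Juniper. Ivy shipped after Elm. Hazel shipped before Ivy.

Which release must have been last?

Every other release has a chain of constraints placing it before Alder, so Alder is last.

Alder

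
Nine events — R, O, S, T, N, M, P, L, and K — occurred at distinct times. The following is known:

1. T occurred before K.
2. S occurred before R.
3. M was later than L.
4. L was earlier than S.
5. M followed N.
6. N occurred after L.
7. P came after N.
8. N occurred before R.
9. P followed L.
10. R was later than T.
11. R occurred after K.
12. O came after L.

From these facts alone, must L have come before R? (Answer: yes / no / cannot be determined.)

Chain the constraints: L → S → R. Each link is directly stated, so L comes before R.

yes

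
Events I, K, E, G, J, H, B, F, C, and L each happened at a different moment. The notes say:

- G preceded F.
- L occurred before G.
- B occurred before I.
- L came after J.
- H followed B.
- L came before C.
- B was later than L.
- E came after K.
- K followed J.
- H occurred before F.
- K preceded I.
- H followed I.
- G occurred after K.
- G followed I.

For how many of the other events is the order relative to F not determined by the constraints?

Forced before F: B, G, H, I, J, K, and L.
That leaves C and E with no forced order relative to F — 2.

2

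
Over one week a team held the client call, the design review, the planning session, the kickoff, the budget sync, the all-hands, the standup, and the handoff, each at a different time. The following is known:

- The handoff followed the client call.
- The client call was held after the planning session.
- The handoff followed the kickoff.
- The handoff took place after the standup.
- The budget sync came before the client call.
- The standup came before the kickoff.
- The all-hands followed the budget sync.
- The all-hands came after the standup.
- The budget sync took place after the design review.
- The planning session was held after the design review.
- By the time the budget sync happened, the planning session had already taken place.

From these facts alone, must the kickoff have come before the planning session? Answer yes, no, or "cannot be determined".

cannot be determined

No chain of stated constraints runs from the kickoff to the planning session, and none runs from the planning session to the kickoff either.
So the relative order of the kickoff and the planning session is not fixed by the given facts.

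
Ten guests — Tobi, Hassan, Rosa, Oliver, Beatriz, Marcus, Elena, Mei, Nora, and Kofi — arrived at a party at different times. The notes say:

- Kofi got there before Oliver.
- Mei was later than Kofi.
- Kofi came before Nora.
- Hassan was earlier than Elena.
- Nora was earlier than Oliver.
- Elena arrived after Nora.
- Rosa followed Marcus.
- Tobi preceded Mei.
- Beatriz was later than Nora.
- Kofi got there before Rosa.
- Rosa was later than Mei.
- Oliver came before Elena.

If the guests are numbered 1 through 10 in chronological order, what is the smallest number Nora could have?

2

Kofi must come before Nora — 1 forced predecessor.
Nothing else is forced ahead of Nora, so their earliest slot is position 1 + 1 = 2.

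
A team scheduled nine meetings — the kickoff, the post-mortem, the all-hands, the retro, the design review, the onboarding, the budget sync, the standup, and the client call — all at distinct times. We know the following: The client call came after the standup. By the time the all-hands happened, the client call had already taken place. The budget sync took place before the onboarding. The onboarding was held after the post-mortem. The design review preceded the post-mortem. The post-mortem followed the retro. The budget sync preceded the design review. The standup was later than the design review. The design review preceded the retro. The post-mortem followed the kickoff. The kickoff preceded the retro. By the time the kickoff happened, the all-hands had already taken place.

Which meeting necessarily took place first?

the budget sync

The budget sync has a chain of constraints placing it before every other meeting, so the budget sync must be first.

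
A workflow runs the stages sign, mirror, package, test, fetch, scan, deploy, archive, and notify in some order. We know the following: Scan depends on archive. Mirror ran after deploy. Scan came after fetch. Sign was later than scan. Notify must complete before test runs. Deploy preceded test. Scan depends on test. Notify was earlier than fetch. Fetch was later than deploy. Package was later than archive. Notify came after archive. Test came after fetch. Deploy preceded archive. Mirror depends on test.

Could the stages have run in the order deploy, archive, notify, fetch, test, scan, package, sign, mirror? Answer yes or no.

yes

Check each stated constraint against the proposed order — e.g. archive is ahead of package; deploy is ahead of mirror. Every pair is in the required order; nothing is violated.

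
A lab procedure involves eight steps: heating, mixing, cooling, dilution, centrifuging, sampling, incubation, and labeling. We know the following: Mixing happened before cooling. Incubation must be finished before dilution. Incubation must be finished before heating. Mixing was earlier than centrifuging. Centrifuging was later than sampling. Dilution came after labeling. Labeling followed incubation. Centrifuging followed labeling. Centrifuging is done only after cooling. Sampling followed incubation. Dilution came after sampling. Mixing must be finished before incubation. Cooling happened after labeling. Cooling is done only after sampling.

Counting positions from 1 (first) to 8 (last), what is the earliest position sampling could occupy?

Incubation and mixing must both come before sampling — 2 forced predecessors.
Nothing else is forced ahead of sampling, so its earliest slot is position 2 + 1 = 3.

3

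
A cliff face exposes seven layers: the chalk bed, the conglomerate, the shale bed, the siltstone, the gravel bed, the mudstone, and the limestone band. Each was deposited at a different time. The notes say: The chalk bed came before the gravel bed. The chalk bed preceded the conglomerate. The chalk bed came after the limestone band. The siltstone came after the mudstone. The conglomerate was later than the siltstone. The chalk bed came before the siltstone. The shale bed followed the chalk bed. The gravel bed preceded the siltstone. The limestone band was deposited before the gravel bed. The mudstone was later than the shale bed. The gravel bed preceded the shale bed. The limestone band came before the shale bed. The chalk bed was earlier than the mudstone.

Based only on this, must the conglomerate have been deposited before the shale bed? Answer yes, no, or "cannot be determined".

no

Tracing the constraints gives the shale bed → the mudstone → the siltstone → the conglomerate, so the shale bed must come before the conglomerate.
That means the conglomerate cannot be before the shale bed.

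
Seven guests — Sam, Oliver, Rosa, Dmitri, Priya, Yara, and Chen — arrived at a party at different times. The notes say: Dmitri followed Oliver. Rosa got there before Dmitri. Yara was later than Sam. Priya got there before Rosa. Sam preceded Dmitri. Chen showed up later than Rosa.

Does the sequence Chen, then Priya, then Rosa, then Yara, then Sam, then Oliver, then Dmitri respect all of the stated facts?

The constraints require Rosa before Chen, but in the proposed sequence Chen appears ahead of Rosa. That one violation is enough.

no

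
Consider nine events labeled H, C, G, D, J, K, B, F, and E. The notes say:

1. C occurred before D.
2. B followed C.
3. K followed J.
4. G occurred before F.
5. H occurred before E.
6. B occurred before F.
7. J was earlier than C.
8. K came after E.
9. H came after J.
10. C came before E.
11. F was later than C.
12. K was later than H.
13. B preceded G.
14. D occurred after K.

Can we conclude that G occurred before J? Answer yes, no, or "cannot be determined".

Tracing the constraints gives J → C → B → G, so J must come before G.
That means G cannot be before J.

no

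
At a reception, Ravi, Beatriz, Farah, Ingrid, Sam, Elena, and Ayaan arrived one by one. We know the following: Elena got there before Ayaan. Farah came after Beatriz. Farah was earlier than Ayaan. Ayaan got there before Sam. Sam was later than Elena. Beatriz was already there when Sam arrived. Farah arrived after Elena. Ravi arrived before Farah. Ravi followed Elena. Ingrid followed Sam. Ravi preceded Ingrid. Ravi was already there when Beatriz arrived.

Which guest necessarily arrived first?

Elena has a chain of constraints placing them before every other guest, so Elena must be first.

Elena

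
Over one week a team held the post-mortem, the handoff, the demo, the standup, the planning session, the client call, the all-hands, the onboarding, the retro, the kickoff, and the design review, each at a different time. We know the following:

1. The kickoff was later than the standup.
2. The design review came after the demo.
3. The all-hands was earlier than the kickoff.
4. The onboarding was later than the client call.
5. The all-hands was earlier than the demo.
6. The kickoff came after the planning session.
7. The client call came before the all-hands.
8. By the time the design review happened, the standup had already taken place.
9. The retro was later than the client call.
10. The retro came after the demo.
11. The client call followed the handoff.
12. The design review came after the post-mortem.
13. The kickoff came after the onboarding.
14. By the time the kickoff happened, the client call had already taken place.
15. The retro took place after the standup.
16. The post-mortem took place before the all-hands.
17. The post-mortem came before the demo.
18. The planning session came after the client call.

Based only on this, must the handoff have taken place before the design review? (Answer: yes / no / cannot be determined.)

Chain the constraints: the handoff → the client call → the all-hands → the demo → the design review. Each link is directly stated, so the handoff comes before the design review.

yes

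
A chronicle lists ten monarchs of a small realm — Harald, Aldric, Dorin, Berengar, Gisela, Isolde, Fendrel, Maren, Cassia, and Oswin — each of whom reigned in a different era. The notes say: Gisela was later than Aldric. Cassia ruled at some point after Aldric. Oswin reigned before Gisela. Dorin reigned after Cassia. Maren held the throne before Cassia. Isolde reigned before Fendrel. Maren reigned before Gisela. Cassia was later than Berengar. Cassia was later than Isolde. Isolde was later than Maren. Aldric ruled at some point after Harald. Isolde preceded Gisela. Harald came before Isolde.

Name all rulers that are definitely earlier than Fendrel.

Directly stated before Fendrel: Isolde.
Harald reaches Fendrel via Harald → Isolde → Fendrel.
Maren reaches Fendrel via Maren → Isolde → Fendrel.
No chain forces Berengar (or any of the others) ahead of Fendrel.

Harald, Isolde, Maren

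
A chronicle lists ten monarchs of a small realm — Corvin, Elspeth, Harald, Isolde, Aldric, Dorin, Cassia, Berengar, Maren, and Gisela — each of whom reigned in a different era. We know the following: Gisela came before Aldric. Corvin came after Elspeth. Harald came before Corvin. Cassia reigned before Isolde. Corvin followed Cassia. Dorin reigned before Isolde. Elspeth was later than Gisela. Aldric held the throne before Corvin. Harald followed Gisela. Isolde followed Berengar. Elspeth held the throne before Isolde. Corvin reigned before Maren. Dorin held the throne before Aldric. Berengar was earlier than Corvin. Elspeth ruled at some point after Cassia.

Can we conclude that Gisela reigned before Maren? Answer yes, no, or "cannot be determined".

yes

Chain the constraints: Gisela → Elspeth → Corvin → Maren. Each link is directly stated, so Gisela comes before Maren.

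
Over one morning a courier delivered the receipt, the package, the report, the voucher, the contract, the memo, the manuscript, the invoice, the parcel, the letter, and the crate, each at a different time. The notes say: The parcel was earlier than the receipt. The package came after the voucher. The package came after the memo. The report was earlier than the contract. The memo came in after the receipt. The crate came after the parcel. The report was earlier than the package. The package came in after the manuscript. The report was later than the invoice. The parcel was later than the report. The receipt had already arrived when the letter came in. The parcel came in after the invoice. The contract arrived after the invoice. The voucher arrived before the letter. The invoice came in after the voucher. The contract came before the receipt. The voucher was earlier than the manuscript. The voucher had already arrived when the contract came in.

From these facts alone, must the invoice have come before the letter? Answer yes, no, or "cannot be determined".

yes

Chain the constraints: the invoice → the contract → the receipt → the letter. Each link is directly stated, so the invoice comes before the letter.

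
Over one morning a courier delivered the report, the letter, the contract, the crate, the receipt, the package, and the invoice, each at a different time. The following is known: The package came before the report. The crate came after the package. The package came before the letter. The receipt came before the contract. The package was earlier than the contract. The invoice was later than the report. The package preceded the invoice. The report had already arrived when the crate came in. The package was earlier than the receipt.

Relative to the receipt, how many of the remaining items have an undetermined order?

4

Forced before the receipt: the package; forced after the receipt: the contract.
That leaves the crate, the invoice, the letter, and the report with no forced order relative to the receipt — 4.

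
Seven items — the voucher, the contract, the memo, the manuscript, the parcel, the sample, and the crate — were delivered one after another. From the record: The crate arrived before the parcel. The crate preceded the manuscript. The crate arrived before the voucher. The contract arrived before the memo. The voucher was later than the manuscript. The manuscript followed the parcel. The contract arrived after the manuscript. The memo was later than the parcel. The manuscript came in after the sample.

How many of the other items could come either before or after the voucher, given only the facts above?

2

Forced before the voucher: the crate, the manuscript, the parcel, and the sample.
That leaves the contract and the memo with no forced order relative to the voucher — 2.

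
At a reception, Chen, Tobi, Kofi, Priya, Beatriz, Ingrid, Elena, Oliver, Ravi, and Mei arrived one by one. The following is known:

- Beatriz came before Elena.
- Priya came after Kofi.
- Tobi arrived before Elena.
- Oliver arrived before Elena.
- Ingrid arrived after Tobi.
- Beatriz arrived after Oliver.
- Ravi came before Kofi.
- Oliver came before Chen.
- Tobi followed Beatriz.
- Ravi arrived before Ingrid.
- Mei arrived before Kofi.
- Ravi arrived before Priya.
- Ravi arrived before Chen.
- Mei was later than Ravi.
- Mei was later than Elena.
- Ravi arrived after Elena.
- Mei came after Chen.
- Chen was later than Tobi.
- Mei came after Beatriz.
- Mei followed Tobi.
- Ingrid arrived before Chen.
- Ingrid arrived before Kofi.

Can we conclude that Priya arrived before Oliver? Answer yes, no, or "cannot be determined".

no

Tracing the constraints gives Oliver → Elena → Ravi → Priya, so Oliver must come before Priya.
That means Priya cannot be before Oliver.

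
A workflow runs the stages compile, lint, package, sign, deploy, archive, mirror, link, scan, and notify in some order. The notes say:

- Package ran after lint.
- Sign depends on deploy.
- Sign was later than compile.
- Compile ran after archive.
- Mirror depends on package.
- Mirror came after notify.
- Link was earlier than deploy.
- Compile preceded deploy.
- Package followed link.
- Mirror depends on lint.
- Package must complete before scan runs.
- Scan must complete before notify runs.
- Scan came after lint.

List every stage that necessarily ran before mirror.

link, lint, notify, package, scan

Directly stated before mirror: lint, notify, and package.
Link reaches mirror via link → package → mirror.
Scan reaches mirror via scan → notify → mirror.
No chain forces compile (or any of the others) ahead of mirror.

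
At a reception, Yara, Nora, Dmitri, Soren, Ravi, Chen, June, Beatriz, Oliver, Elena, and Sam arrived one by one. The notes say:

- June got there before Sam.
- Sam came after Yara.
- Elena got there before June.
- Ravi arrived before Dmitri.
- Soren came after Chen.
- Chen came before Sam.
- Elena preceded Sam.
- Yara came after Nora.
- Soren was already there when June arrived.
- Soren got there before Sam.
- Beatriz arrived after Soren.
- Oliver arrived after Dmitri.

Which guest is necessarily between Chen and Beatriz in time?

Soren

Tracing the constraints gives Chen → Soren → Beatriz, so Soren sits after Chen and before Beatriz.
No other guest is forced both after Chen and before Beatriz.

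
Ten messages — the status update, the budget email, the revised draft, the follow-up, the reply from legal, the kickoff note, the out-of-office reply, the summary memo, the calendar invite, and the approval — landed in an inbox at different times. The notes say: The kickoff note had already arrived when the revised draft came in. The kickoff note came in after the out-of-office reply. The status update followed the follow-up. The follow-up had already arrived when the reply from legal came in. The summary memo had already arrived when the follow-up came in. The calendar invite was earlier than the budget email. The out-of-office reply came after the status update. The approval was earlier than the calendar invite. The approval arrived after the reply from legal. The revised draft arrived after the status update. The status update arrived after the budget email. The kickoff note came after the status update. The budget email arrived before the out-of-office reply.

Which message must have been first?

The summary memo has a chain of constraints placing it before every other message, so the summary memo must be first.

the summary memo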